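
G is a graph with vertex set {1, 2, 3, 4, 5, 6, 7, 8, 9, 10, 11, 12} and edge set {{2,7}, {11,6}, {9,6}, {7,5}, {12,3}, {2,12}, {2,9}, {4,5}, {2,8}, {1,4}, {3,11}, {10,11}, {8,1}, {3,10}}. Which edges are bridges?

none

The edges on the cycle 3-10-11-3 are not bridges since each lies on that cycle.
Every edge lies on some cycle, so there are no bridges.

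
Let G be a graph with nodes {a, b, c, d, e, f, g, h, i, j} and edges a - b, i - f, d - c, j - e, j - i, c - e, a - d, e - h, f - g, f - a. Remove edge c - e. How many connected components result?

1

c and e are still connected via c-d-a-f-i-j-e, so the component count stays at 1.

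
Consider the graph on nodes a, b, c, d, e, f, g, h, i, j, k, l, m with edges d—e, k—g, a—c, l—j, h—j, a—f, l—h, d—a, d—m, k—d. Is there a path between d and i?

The component containing d is {a, c, d, e, f, g, k, m}, and i is not in it.

No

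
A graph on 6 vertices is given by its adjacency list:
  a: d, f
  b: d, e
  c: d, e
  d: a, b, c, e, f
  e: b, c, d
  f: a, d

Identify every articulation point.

d

Removing d increases the component count from 1 to 2, so d is a cut vertex.
By contrast removing a leaves 1 component; it is not a cut vertex. No other vertex is a cut vertex either.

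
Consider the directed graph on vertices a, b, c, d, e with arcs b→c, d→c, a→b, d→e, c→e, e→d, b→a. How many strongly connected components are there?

{c, d, e} are all mutually reachable — one SCC of size 3.
{a, b} are all mutually reachable — one SCC of size 2.
That gives 2 strongly connected components.

2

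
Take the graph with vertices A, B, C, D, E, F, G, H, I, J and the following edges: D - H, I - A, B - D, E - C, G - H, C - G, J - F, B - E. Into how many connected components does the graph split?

Starting from F we can reach F, J. That is one component of size 2.
Starting from A we can reach A, I. That is one component of size 2.
Starting from B we can reach B, C, D, E, G, H. That is one component of size 6.
Total: 3 components.

3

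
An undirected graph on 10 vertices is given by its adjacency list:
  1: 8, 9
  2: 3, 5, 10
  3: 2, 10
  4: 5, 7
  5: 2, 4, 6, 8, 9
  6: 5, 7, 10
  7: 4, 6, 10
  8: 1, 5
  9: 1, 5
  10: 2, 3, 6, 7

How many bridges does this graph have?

0

The edges on the cycle 5-4-7-6-5 are not bridges since each lies on that cycle.
Every edge lies on some cycle, so there are no bridges.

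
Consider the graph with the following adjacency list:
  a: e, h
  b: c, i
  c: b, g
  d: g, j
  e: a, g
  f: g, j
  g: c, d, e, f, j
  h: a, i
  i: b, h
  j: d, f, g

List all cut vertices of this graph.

g

Removing g increases the component count from 1 to 2, so g is a cut vertex.
By contrast removing a leaves 1 component; it is not a cut vertex. No other vertex is a cut vertex either.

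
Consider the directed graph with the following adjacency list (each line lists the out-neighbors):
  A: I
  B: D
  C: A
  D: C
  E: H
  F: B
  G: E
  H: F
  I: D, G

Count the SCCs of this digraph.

1

{A, B, C, D, E, F, G, H, I} are all mutually reachable — one SCC of size 9.
That gives 1 strongly connected component.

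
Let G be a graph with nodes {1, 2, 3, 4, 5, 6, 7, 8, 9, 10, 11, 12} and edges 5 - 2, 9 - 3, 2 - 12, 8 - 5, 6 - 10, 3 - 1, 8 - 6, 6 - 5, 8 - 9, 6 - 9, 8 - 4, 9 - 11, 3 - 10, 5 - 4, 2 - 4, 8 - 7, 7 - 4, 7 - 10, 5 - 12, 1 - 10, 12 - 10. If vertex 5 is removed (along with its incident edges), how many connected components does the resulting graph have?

With 5 gone, the remaining components are: {1, 2, 3, 4, 6, 7, 8, 9, 10, 11, 12}.
That is 1 component.

1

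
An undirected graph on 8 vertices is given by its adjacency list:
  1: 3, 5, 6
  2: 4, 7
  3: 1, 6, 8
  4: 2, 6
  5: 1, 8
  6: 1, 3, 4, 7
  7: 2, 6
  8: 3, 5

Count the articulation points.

1

Removing 6 increases the component count from 1 to 2, so 6 is a cut vertex.
By contrast removing 7 leaves 1 component; it is not a cut vertex. No other vertex is a cut vertex either.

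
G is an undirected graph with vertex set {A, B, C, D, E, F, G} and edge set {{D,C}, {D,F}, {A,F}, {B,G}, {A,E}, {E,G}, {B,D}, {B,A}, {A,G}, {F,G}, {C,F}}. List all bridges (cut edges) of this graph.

The edges on the cycle B-A-E-G-F-D-B are not bridges since each lies on that cycle.
Every edge lies on some cycle, so there are no bridges.

none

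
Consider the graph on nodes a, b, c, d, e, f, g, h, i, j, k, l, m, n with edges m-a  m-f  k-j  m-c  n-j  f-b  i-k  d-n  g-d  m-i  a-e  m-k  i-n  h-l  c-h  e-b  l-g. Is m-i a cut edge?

No

After removing m-i, the path m-k-i still connects them, so the edge is not a bridge.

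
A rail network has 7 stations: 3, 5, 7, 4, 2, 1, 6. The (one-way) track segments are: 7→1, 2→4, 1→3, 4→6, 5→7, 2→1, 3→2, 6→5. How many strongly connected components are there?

1

{1, 2, 3, 4, 5, 6, 7} are all mutually reachable — one SCC of size 7.
That gives 1 strongly connected component.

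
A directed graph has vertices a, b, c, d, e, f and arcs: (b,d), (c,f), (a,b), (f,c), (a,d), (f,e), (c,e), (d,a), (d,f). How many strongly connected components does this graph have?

{a, b, d} are all mutually reachable — one SCC of size 3.
{c, f} are all mutually reachable — one SCC of size 2.
{e} is an SCC by itself.
That gives 3 strongly connected components.

3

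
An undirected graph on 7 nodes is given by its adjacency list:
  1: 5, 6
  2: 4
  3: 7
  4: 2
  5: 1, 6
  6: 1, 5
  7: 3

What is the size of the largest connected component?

3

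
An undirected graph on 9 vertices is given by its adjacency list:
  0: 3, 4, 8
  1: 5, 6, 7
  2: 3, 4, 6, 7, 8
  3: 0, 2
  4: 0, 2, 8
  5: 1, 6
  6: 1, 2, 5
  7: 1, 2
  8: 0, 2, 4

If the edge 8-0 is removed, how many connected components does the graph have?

8 and 0 are still connected via 8-4-0, so the component count stays at 1.

1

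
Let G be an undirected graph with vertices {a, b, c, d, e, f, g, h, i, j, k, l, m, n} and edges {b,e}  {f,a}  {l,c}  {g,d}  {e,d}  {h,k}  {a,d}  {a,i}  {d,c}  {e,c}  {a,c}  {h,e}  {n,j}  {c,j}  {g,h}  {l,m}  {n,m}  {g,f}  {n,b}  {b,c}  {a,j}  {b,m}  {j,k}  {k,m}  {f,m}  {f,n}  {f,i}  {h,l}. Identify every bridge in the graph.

none

The edges on the cycle g-f-a-c-l-h-g are not bridges since each lies on that cycle.
Every edge lies on some cycle, so there are no bridges.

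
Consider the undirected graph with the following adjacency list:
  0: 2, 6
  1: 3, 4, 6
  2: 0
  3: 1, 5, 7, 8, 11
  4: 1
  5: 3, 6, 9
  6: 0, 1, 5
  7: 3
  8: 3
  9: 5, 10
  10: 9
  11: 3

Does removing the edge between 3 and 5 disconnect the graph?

After removing 3-5, the path 3-1-6-5 still connects them, so the edge is not a bridge.

No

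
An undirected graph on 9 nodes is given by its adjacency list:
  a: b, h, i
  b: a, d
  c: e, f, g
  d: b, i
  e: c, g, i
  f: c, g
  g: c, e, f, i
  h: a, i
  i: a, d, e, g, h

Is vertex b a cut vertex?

Deleting b leaves 1 component (was 1) (its neighbors a, d remain connected to each other), so b is not a cut vertex.

No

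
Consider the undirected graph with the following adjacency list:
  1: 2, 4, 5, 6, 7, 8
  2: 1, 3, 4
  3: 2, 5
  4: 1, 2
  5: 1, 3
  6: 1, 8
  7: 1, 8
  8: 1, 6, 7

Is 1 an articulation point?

Deleting 1 raises the number of components from 1 to 2, so 1 is a cut vertex.

Yes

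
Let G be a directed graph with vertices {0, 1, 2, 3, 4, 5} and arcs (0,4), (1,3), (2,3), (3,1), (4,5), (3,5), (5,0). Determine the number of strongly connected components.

3

{0, 4, 5} are all mutually reachable — one SCC of size 3.
{1, 3} are all mutually reachable — one SCC of size 2.
{2} is an SCC by itself.
That gives 3 strongly connected components.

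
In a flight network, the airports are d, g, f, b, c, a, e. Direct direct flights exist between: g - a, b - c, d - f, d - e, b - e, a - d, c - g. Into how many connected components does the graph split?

Starting from a we can reach a, b, c, d, e, f, g. That is one component of size 7.
Total: 1 component.

1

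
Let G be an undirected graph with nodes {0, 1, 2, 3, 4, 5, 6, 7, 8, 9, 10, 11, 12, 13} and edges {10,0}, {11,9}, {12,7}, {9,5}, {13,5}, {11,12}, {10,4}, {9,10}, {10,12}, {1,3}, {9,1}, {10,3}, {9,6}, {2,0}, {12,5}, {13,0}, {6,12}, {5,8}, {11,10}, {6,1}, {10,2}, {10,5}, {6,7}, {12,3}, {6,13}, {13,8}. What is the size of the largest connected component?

14

Starting from 0 we can reach 0, 1, 2, 3, 4, 5, 6, 7, 8, 9, 10, 11, 12, 13. That is one component of size 14.
The largest has 14 vertices.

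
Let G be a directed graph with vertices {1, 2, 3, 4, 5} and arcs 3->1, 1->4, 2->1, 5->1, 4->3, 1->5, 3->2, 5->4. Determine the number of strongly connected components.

1

{1, 2, 3, 4, 5} are all mutually reachable — one SCC of size 5.
That gives 1 strongly connected component.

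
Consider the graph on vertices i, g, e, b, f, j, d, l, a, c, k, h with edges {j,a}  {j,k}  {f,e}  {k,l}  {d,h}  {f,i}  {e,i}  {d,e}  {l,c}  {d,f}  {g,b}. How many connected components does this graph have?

Starting from b we can reach b, g. That is one component of size 2.
Starting from d we can reach d, e, f, h, i. That is one component of size 5.
Starting from a we can reach a, c, j, k, l. That is one component of size 5.
Total: 3 components.

3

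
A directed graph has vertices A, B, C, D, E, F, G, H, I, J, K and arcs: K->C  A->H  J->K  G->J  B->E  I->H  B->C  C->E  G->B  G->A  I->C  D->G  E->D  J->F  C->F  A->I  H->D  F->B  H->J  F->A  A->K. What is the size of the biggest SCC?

11

{A, B, C, D, E, F, G, H, I, J, K} are all mutually reachable — one SCC of size 11.
The largest has 11 vertices.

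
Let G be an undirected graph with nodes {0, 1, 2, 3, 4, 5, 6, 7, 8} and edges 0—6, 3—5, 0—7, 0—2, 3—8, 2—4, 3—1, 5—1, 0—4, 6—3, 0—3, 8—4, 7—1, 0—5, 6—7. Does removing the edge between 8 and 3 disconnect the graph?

No

After removing 8—3, the path 8-4-0-3 still connects them, so the edge is not a bridge.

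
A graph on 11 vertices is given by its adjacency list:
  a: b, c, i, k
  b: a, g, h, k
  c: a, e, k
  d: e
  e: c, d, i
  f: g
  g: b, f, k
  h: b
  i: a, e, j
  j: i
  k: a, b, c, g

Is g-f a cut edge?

Removing g-f leaves no path between g and f: the component count goes from 1 to 2. So it is a bridge.

Yes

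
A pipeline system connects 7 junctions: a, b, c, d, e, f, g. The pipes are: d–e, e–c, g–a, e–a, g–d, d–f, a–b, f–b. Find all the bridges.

The edges on the cycle g-d-e-a-g are not bridges since each lies on that cycle.
But removing e–c disconnects e from c — this is a bridge.

c-e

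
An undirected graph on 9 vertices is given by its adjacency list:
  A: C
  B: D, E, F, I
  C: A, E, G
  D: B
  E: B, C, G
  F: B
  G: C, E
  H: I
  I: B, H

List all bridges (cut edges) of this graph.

The edges on the cycle E-C-G-E are not bridges since each lies on that cycle.
But removing B-I disconnects B from I; removing C-A disconnects C from A; removing E-B disconnects E from B; removing I-H disconnects I from H — these are bridges.
In total 6 edges are bridges.

A-C, B-D, B-E, B-F, B-I, H-I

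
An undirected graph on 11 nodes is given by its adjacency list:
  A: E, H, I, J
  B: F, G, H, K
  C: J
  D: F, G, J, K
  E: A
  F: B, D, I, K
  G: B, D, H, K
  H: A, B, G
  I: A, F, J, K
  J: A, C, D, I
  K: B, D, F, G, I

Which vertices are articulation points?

A, J

Removing A increases the component count from 1 to 2, so A is a cut vertex.
Removing J increases the component count from 1 to 2, so J is a cut vertex.
By contrast removing H leaves 1 component; it is not a cut vertex. No other vertex is a cut vertex either.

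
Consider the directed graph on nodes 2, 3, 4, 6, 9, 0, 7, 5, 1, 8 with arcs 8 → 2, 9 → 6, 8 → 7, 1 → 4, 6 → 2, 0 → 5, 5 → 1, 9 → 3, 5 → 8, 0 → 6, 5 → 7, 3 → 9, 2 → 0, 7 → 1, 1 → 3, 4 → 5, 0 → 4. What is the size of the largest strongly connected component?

10

{0, 1, 2, 3, 4, 5, 6, 7, 8, 9} are all mutually reachable — one SCC of size 10.
The largest has 10 vertices.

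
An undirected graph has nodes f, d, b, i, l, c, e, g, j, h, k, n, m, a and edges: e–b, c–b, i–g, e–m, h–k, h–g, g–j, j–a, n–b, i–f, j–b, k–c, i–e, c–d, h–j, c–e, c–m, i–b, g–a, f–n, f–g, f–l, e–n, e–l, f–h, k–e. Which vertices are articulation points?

Removing c increases the component count from 1 to 2, so c is a cut vertex.
By contrast removing g leaves 1 component; it is not a cut vertex. No other vertex is a cut vertex either.

c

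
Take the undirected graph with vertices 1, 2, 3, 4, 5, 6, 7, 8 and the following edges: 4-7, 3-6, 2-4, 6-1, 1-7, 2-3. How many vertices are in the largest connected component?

6

8 is isolated — a component by itself.
5 is isolated — a component by itself.
Starting from 1 we can reach 1, 2, 3, 4, 6, 7. That is one component of size 6.
The largest has 6 vertices.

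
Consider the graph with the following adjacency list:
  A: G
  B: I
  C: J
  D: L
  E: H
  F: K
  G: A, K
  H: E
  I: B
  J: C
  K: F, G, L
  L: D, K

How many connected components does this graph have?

Starting from C we can reach C, J. That is one component of size 2.
Starting from E we can reach E, H. That is one component of size 2.
Starting from B we can reach B, I. That is one component of size 2.
Starting from A we can reach A, D, F, G, K, L. That is one component of size 6.
Total: 4 components.

4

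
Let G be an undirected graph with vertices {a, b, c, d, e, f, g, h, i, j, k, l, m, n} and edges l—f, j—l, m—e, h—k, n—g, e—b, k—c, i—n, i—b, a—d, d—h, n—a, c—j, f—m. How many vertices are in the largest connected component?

14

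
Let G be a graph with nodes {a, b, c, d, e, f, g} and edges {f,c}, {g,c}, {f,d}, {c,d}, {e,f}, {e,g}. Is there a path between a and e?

No

The component containing a is {a}, and e is not in it.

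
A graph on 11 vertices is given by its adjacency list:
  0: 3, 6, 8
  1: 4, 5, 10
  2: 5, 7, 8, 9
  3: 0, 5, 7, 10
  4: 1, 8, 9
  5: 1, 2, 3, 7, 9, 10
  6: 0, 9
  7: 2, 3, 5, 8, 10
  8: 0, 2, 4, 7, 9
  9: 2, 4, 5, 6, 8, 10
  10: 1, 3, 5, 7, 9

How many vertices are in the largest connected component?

11

Starting from 0 we can reach 0, 1, 2, 3, 4, 5, 6, 7, 8, 9, 10. That is one component of size 11.
The largest has 11 vertices.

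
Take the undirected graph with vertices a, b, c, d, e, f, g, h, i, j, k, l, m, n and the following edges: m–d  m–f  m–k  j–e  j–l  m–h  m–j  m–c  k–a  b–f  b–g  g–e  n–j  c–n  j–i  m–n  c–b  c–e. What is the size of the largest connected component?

Starting from a we can reach a, b, c, d, e, f, g, h, i, j, k, l, m, n. That is one component of size 14.
The largest has 14 vertices.

14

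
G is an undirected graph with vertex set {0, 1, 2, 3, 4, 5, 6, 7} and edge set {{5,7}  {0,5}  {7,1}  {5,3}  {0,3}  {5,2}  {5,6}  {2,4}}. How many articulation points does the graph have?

3

Removing 2 increases the component count from 1 to 2, so 2 is a cut vertex.
Removing 5 increases the component count from 1 to 4, so 5 is a cut vertex.
Removing 7 increases the component count from 1 to 2, so 7 is a cut vertex.
By contrast removing 3 leaves 1 component; it is not a cut vertex. No other vertex is a cut vertex either.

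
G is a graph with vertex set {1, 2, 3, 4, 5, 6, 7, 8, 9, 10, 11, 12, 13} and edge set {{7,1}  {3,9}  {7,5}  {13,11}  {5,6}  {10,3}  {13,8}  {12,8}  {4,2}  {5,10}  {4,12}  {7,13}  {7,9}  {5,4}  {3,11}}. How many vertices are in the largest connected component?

Starting from 1 we can reach 1, 2, 3, 4, 5, 6, 7, 8, 9, 10, 11, 12, 13. That is one component of size 13.
The largest has 13 vertices.

13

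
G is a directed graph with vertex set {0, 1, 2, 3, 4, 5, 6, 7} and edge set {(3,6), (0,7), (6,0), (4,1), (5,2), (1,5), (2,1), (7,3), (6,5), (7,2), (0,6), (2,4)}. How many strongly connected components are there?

2

{1, 2, 4, 5} are all mutually reachable — one SCC of size 4.
{0, 3, 6, 7} are all mutually reachable — one SCC of size 4.
That gives 2 strongly connected components.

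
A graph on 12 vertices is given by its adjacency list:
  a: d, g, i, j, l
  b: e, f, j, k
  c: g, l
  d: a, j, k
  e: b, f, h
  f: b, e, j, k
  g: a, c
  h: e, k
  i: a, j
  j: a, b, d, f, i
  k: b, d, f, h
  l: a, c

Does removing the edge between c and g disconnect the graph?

After removing c-g, the path c-l-a-g still connects them, so the edge is not a bridge.

No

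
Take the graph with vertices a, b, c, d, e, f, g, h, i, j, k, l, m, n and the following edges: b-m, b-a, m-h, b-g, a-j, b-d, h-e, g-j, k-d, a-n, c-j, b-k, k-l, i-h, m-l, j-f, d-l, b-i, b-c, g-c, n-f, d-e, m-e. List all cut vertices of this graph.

b

Removing b increases the component count from 1 to 2, so b is a cut vertex.
By contrast removing d leaves 1 component; it is not a cut vertex. No other vertex is a cut vertex either.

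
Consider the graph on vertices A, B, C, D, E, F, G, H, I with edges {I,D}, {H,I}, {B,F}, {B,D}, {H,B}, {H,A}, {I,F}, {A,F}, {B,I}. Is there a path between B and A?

From B we can reach A, B, D, F, H, I, which includes A.

Yes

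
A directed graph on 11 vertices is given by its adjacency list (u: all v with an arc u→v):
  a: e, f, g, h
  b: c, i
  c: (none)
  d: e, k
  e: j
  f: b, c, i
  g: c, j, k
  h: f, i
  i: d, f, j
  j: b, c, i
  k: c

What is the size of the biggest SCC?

6

{b, d, e, f, i, j} are all mutually reachable — one SCC of size 6.
{k} is an SCC by itself.
{a} is an SCC by itself.
{g} is an SCC by itself.
{c} is an SCC by itself.
(and 1 more singleton SCC)
The largest has 6 vertices.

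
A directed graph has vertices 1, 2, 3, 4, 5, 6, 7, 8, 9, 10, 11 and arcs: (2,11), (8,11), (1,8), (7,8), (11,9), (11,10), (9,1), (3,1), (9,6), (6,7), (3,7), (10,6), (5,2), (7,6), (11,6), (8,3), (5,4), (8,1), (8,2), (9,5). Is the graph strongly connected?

No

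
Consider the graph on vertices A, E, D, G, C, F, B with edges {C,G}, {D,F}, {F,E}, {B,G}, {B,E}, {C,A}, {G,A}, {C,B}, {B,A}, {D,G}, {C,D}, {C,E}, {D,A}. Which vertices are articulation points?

none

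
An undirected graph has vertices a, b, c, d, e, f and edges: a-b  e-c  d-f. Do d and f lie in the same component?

Yes

From d we can reach d, f, which includes f.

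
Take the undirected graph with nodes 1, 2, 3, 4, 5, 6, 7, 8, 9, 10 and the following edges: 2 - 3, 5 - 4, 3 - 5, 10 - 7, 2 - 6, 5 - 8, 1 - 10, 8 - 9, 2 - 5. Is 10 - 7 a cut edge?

Yes

Removing 10 - 7 leaves no path between 10 and 7: the component count goes from 2 to 3. So it is a bridge.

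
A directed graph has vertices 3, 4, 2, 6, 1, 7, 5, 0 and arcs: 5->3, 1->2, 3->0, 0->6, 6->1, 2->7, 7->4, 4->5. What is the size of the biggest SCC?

{0, 1, 2, 3, 4, 5, 6, 7} are all mutually reachable — one SCC of size 8.
The largest has 8 vertices.

8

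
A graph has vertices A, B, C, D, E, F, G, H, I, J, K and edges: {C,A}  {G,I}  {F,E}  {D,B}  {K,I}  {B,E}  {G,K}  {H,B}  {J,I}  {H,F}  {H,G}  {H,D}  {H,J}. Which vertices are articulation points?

H

Removing H increases the component count from 2 to 3, so H is a cut vertex.
By contrast removing B leaves 2 components; it is not a cut vertex. No other vertex is a cut vertex either.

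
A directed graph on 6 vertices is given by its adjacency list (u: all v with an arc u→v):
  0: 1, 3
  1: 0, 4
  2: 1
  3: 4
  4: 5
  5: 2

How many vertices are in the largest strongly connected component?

6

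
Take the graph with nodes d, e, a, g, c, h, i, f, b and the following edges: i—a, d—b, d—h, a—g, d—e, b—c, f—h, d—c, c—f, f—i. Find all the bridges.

a-g, a-i, d-e, f-i

The edges on the cycle d-b-c-f-h-d are not bridges since each lies on that cycle.
But removing a—g disconnects a from g; removing f—i disconnects f from i; removing a—i disconnects a from i; removing d—e disconnects d from e — these are bridges.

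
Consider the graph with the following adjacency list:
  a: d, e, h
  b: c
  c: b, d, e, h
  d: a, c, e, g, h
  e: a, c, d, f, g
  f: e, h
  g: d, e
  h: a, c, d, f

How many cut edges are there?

The edges on the cycle h-f-e-g-d-c-h are not bridges since each lies on that cycle.
But removing c-b disconnects c from b — this is a bridge.

1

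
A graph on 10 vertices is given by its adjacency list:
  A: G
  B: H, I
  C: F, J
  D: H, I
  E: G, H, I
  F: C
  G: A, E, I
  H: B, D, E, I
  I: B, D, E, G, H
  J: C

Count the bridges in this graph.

The edges on the cycle I-H-D-I are not bridges since each lies on that cycle.
But removing C-F disconnects C from F; removing A-G disconnects A from G; removing C-J disconnects C from J — these are bridges.
That makes 3 bridges.

3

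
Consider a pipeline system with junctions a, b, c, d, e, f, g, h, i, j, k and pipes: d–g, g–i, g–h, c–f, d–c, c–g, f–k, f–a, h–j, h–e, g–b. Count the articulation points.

4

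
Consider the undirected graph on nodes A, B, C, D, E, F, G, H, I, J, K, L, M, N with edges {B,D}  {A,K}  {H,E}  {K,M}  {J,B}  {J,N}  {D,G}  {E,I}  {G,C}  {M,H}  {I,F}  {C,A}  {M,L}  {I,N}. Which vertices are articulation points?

I, M

Removing I increases the component count from 1 to 2, so I is a cut vertex.
Removing M increases the component count from 1 to 2, so M is a cut vertex.
By contrast removing L leaves 1 component; it is not a cut vertex. No other vertex is a cut vertex either.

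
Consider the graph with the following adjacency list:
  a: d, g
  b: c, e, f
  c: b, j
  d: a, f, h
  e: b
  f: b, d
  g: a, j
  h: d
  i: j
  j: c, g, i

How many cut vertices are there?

Removing b increases the component count from 1 to 2, so b is a cut vertex.
Removing d increases the component count from 1 to 2, so d is a cut vertex.
Removing j increases the component count from 1 to 2, so j is a cut vertex.
By contrast removing c leaves 1 component; it is not a cut vertex. No other vertex is a cut vertex either.

3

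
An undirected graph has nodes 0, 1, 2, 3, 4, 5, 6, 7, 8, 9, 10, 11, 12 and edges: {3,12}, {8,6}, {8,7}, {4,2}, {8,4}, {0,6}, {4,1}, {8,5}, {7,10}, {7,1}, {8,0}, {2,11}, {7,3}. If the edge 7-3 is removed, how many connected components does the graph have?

Before removal there are 2 components.
7-3 is a bridge — removing it separates 7's side from 3's side.
After removal: 3 components.

3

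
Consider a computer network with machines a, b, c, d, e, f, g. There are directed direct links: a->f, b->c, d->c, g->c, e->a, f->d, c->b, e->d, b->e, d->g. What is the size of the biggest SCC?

{a, b, c, d, e, f, g} are all mutually reachable — one SCC of size 7.
The largest has 7 vertices.

7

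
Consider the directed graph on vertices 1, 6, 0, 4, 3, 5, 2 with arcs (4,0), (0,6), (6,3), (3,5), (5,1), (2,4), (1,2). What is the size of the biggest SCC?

7

{0, 1, 2, 3, 4, 5, 6} are all mutually reachable — one SCC of size 7.
The largest has 7 vertices.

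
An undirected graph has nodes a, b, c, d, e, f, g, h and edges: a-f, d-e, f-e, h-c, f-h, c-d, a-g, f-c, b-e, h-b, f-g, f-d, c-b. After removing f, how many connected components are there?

2

With f gone, the remaining components are: {a, g}; {b, c, d, e, h}.
That is 2 components.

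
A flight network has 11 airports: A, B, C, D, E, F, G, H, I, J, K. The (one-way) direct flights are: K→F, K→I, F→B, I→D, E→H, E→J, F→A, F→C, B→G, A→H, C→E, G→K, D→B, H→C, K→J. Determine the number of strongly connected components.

4

{B, D, F, G, I, K} are all mutually reachable — one SCC of size 6.
{C, E, H} are all mutually reachable — one SCC of size 3.
{A} is an SCC by itself.
{J} is an SCC by itself.
That gives 4 strongly connected components.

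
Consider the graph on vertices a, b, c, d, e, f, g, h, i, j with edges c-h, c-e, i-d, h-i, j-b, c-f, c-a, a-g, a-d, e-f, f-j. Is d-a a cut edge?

No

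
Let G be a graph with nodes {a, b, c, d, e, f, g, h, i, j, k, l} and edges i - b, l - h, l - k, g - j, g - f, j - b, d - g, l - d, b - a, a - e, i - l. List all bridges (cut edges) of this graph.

a-b, a-e, f-g, h-l, k-l

The edges on the cycle i-l-d-g-j-b-i are not bridges since each lies on that cycle.
But removing e - a disconnects e from a; removing l - k disconnects l from k; removing f - g disconnects f from g; removing b - a disconnects b from a — these are bridges.
In total 5 edges are bridges.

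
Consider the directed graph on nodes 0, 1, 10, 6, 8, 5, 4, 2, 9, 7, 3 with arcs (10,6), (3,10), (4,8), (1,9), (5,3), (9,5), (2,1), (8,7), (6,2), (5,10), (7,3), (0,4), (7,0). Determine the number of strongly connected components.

2

{1, 2, 3, 5, 6, 9, 10} are all mutually reachable — one SCC of size 7.
{0, 4, 7, 8} are all mutually reachable — one SCC of size 4.
That gives 2 strongly connected components.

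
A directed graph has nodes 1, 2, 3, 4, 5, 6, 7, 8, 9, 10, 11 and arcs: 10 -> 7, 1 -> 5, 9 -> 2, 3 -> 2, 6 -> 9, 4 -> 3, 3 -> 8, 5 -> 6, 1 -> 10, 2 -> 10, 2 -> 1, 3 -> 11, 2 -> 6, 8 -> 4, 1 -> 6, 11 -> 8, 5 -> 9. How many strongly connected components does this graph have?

4

{1, 2, 5, 6, 9} are all mutually reachable — one SCC of size 5.
{3, 4, 8, 11} are all mutually reachable — one SCC of size 4.
{10} is an SCC by itself.
{7} is an SCC by itself.
That gives 4 strongly connected components.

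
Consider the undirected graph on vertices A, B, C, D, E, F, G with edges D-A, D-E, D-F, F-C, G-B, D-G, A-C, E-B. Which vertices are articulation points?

D

Removing D increases the component count from 1 to 2, so D is a cut vertex.
By contrast removing B leaves 1 component; it is not a cut vertex. No other vertex is a cut vertex either.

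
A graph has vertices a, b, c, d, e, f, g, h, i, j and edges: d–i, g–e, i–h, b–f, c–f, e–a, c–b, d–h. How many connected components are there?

j is isolated — a component by itself.
Starting from d we can reach d, h, i. That is one component of size 3.
Starting from a we can reach a, e, g. That is one component of size 3.
Starting from b we can reach b, c, f. That is one component of size 3.
Total: 4 components.

4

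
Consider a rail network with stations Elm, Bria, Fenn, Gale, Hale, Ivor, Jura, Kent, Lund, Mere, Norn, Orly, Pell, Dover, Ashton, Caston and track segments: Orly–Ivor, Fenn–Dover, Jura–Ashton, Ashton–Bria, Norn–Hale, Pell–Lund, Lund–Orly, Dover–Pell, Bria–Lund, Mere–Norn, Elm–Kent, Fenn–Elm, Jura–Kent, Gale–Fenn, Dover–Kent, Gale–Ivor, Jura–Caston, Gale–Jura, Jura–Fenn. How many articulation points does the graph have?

2

Removing Jura increases the component count from 2 to 3, so Jura is a cut vertex.
Removing Norn increases the component count from 2 to 3, so Norn is a cut vertex.
By contrast removing Lund leaves 2 components; it is not a cut vertex. No other vertex is a cut vertex either.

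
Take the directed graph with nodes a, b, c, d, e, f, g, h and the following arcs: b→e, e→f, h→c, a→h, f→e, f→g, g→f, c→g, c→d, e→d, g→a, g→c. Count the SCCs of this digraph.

3

{a, c, e, f, g, h} are all mutually reachable — one SCC of size 6.
{b} is an SCC by itself.
{d} is an SCC by itself.
That gives 3 strongly connected components.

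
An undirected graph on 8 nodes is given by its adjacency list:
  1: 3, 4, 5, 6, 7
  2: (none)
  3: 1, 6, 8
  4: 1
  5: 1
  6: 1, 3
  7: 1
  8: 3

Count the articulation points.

2

Removing 1 increases the component count from 2 to 5, so 1 is a cut vertex.
Removing 3 increases the component count from 2 to 3, so 3 is a cut vertex.
By contrast removing 7 leaves 2 components; it is not a cut vertex. No other vertex is a cut vertex either.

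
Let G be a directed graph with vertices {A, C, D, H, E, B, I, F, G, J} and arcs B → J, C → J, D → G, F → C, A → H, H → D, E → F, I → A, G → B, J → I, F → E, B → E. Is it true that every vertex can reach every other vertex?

From A we can reach every vertex (A, B, C, D, E, F, G, H, I, J), and every vertex can reach A (A, B, C, D, E, F, G, H, I, J). So the whole graph is one strongly connected component.

Yes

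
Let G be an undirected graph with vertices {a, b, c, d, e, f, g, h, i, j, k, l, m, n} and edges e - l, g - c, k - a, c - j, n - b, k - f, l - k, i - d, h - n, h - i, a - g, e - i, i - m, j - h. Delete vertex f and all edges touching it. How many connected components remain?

With f gone, the remaining components are: {a, b, c, d, e, g, h, i, j, k, l, m, n}.
That is 1 component.

1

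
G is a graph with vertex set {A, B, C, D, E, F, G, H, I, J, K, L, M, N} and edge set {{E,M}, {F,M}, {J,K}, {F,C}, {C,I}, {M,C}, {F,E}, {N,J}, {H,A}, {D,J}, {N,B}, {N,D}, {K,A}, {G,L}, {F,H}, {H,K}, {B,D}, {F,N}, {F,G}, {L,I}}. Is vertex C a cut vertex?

No

Deleting C leaves 1 component (was 1) (its neighbors F, I, M remain connected to each other), so C is not a cut vertex.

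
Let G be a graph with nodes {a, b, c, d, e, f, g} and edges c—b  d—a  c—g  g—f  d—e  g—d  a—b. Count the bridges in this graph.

2

The edges on the cycle c-g-d-a-b-c are not bridges since each lies on that cycle.
But removing g—f disconnects g from f; removing d—e disconnects d from e — these are bridges.
That makes 2 bridges.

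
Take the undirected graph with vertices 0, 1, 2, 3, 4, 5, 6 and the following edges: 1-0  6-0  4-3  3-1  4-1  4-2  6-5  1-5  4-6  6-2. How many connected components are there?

Starting from 0 we can reach 0, 1, 2, 3, 4, 5, 6. That is one component of size 7.
Total: 1 component.

1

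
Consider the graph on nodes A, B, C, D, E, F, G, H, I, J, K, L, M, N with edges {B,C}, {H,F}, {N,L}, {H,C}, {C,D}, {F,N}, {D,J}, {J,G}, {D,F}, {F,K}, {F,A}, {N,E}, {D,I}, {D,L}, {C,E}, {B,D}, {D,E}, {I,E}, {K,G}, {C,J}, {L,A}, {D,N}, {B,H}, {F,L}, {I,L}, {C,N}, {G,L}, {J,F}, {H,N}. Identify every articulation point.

none

Removing A, for instance, still leaves 2 components. No single vertex removal increases the component count — the graph has no articulation points.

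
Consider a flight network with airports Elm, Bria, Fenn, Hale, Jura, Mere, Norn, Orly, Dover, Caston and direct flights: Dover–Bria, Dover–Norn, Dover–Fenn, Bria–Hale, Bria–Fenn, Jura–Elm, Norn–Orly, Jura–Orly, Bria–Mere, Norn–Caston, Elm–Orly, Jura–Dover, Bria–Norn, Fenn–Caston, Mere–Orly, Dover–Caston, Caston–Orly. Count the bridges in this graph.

The edges on the cycle Jura-Dover-Bria-Mere-Orly-Elm-Jura are not bridges since each lies on that cycle.
But removing Hale–Bria disconnects Hale from Bria — this is a bridge.

1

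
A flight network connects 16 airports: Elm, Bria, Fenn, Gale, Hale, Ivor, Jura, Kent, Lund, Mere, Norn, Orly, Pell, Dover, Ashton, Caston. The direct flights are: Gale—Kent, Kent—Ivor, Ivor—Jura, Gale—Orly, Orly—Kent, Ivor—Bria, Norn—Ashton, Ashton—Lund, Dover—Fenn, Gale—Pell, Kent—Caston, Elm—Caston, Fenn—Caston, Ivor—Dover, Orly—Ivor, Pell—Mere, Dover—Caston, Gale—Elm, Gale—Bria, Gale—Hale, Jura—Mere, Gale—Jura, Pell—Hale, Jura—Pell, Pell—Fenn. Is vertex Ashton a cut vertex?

Yes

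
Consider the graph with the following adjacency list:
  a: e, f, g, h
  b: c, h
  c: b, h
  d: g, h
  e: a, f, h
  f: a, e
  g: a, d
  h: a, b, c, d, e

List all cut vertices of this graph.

Removing h increases the component count from 1 to 2, so h is a cut vertex.
By contrast removing f leaves 1 component; it is not a cut vertex. No other vertex is a cut vertex either.

h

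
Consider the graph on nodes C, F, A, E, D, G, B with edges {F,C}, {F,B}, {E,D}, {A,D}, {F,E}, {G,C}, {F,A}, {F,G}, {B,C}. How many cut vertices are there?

Removing F increases the component count from 1 to 2, so F is a cut vertex.
By contrast removing D leaves 1 component; it is not a cut vertex. No other vertex is a cut vertex either.

1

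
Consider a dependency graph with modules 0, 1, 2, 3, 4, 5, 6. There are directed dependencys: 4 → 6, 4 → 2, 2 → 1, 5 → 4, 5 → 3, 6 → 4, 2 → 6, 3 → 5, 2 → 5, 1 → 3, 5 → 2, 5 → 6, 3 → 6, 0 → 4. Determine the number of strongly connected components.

2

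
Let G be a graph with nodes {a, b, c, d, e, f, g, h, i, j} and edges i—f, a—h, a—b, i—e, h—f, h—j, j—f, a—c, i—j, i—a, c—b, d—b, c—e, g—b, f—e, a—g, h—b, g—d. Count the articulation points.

Removing e, for instance, still leaves 1 component. No single vertex removal increases the component count — the graph has no articulation points.

0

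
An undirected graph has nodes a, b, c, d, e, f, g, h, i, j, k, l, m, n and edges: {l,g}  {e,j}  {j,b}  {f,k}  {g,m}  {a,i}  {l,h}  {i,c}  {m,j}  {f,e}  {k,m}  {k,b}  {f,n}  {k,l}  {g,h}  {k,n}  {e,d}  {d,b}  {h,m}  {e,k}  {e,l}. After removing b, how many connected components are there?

With b gone, the remaining components are: {a, c, i}; {d, e, f, g, h, j, k, l, m, n}.
That is 2 components.

2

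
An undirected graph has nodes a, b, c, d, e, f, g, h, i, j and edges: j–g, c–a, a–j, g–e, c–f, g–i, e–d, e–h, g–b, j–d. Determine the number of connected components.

Starting from a we can reach a, b, c, d, e, f, g, h, i, j. That is one component of size 10.
Total: 1 component.

1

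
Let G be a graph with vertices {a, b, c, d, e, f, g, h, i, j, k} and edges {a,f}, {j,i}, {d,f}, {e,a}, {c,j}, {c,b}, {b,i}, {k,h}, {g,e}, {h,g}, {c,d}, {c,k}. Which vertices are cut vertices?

c

Removing c increases the component count from 1 to 2, so c is a cut vertex.
By contrast removing b leaves 1 component; it is not a cut vertex. No other vertex is a cut vertex either.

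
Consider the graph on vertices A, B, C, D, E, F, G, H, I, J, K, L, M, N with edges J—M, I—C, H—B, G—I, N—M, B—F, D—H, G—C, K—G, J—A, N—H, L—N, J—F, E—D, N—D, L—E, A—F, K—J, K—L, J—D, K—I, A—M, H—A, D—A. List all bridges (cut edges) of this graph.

none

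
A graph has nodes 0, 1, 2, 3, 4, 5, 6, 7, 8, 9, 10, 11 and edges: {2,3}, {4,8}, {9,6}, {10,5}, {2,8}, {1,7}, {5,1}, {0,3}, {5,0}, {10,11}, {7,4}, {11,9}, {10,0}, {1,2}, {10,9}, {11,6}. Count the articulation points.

1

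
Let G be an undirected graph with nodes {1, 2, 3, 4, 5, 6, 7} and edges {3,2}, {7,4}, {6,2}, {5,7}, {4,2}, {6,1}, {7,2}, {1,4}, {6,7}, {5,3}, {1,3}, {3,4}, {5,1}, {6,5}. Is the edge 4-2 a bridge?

After removing 4-2, the path 4-7-2 still connects them, so the edge is not a bridge.

No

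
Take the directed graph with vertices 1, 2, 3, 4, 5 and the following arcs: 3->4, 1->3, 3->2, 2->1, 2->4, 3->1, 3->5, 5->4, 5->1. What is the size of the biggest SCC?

{1, 2, 3, 5} are all mutually reachable — one SCC of size 4.
{4} is an SCC by itself.
The largest has 4 vertices.

4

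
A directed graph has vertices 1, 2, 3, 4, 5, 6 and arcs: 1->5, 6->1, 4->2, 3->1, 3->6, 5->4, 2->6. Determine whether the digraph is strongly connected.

There is no directed path from 1 to 3, so the graph is not strongly connected.

No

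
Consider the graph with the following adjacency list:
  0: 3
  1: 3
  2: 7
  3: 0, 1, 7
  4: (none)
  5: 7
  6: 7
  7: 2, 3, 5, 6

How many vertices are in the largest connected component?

7

4 is isolated — a component by itself.
Starting from 0 we can reach 0, 1, 2, 3, 5, 6, 7. That is one component of size 7.
The largest has 7 vertices.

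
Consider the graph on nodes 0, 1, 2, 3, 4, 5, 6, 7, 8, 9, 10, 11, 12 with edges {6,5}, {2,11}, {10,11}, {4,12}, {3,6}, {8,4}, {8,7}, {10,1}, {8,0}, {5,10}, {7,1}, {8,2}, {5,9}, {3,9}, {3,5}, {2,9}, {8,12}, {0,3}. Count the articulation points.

Removing 8 increases the component count from 1 to 2, so 8 is a cut vertex.
By contrast removing 7 leaves 1 component; it is not a cut vertex. No other vertex is a cut vertex either.

1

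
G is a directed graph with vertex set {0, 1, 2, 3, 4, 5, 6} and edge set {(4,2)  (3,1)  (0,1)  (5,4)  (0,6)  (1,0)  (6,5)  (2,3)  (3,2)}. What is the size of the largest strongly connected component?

7

{0, 1, 2, 3, 4, 5, 6} are all mutually reachable — one SCC of size 7.
The largest has 7 vertices.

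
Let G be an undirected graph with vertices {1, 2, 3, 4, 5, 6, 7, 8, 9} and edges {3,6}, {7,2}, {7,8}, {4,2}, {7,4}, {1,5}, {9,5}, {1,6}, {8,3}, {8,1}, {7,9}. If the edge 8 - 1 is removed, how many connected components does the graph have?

8 and 1 are still connected via 8-3-6-1, so the component count stays at 1.

1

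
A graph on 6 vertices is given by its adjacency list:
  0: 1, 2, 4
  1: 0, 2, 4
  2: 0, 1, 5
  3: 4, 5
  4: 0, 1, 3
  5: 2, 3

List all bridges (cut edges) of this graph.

The edges on the cycle 4-1-2-5-3-4 are not bridges since each lies on that cycle.
Every edge lies on some cycle, so there are no bridges.

none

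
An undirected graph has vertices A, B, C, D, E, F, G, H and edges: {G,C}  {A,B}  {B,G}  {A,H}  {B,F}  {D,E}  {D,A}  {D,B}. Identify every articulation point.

Removing A increases the component count from 1 to 2, so A is a cut vertex.
Removing B increases the component count from 1 to 3, so B is a cut vertex.
Removing D increases the component count from 1 to 2, so D is a cut vertex.
Likewise G is a cut vertex.
By contrast removing C leaves 1 component; it is not a cut vertex. No other vertex is a cut vertex either.

A, B, D, G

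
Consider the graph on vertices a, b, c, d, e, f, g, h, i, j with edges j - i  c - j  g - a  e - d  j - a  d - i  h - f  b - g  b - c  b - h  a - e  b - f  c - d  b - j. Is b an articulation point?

Yes

Deleting b raises the number of components from 1 to 2, so b is a cut vertex.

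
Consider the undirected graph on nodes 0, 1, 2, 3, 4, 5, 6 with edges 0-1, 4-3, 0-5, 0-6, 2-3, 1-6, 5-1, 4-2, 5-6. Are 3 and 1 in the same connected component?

The component containing 3 is {2, 3, 4}, and 1 is not in it.

No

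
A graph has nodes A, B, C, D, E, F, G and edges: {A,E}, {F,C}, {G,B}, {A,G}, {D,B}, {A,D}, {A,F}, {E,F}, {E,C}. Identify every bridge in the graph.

The edges on the cycle A-G-B-D-A are not bridges since each lies on that cycle.
Every edge lies on some cycle, so there are no bridges.

none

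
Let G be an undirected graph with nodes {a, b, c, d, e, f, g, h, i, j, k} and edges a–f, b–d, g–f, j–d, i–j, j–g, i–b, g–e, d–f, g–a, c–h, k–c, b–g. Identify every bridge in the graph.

The edges on the cycle i-b-g-j-i are not bridges since each lies on that cycle.
But removing k–c disconnects k from c; removing g–e disconnects g from e; removing c–h disconnects c from h — these are bridges.

c-h, c-k, e-g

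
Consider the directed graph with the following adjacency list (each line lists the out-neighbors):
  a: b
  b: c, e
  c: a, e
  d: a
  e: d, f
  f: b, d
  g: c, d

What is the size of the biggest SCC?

6

{a, b, c, d, e, f} are all mutually reachable — one SCC of size 6.
{g} is an SCC by itself.
The largest has 6 vertices.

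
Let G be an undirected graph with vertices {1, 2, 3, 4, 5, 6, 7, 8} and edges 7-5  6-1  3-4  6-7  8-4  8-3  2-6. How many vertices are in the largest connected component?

Starting from 3 we can reach 3, 4, 8. That is one component of size 3.
Starting from 1 we can reach 1, 2, 5, 6, 7. That is one component of size 5.
The largest has 5 vertices.

5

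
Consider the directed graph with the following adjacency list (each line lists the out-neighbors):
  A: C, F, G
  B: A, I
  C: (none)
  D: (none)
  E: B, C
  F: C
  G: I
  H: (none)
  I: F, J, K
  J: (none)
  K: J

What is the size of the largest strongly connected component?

1

{C} is an SCC by itself.
{B} is an SCC by itself.
{G} is an SCC by itself.
{K} is an SCC by itself.
{A} is an SCC by itself.
(and 6 more singleton SCCs)
The largest has 1 vertex.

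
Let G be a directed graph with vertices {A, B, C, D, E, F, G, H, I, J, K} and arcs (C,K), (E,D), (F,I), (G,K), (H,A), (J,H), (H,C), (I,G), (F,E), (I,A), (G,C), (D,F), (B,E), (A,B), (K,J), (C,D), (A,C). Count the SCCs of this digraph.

{A, B, C, D, E, F, G, H, I, J, K} are all mutually reachable — one SCC of size 11.
That gives 1 strongly connected component.

1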